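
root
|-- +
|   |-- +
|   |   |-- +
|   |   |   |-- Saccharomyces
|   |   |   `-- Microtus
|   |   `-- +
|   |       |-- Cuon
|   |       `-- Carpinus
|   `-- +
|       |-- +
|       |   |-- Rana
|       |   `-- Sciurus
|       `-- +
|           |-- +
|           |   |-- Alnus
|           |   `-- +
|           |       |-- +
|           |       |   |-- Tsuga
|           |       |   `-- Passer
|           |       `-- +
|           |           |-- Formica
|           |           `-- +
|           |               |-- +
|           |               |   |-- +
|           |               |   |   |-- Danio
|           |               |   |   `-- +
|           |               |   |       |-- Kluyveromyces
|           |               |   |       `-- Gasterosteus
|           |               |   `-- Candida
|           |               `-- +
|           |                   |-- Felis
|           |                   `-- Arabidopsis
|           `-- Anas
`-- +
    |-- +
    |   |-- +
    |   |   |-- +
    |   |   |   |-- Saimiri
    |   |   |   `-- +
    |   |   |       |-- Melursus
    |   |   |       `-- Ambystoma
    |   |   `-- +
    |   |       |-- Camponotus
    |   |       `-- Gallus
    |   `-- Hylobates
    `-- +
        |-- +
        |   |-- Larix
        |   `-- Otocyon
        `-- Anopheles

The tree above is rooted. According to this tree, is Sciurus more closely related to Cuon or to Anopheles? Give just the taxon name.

The MRCA of Sciurus and Cuon subtends (((Saccharomyces,Microtus),(Cuon,Carpinus)),((Rana,Sciurus),((Alnus,((Tsuga,Passer),(Formica,(((Danio,(Kluyveromyces,Gasterosteus)),Candida),(Felis,Arabidopsis))))),Anas))) (17 taxa).
The MRCA of Sciurus and Anopheles is the root, subtending the entire tree (26 taxa).
The first is nested inside the second, so Sciurus shares a more recent common ancestor with Cuon.

Cuon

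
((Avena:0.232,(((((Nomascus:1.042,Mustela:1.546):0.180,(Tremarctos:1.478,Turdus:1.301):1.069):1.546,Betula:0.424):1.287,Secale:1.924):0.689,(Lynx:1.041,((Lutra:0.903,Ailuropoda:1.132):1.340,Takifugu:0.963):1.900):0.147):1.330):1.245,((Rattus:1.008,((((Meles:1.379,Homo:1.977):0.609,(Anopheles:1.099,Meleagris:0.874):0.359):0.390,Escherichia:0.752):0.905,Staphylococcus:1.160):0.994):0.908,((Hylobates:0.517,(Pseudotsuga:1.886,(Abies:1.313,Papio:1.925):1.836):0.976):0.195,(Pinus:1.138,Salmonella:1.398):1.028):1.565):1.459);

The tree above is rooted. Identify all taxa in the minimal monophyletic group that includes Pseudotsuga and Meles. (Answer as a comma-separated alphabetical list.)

Abies, Anopheles, Escherichia, Homo, Hylobates, Meleagris, Meles, Papio, Pinus, Pseudotsuga, Rattus, Salmonella, Staphylococcus

Tracing Pseudotsuga: it sits inside (Pseudotsuga,(Abies,Papio)).
Tracing Meles: it sits inside (Meles,Homo).
The smallest clade enclosing both is ((Rattus,((((Meles,Homo),(Anopheles,Meleagris)),Escherichia),Staphylococcus)),((Hylobates,(Pseudotsuga,(Abies,Papio))),(Pinus,Salmonella))); the answer is its 13 terminal taxa in alphabetical order.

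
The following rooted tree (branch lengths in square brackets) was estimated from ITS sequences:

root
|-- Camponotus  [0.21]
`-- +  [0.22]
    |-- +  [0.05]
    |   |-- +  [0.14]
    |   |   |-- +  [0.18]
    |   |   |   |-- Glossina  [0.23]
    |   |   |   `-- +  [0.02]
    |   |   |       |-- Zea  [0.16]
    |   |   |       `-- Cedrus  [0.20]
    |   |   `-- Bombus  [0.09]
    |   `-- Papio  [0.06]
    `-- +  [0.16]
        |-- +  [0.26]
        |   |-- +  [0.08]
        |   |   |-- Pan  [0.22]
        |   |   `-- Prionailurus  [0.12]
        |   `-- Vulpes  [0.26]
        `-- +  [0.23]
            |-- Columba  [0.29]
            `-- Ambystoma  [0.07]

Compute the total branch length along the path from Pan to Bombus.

1.00

The path runs Pan → … → MRCA → … → Bombus; the MRCA is the node subtending ((((Glossina,(Zea,Cedrus)),Bombus),Papio),(((Pan,Prionailurus),Vulpes),(Columba,Ambystoma))).
Branch lengths along that path: 0.22 + 0.08 + 0.26 + 0.16 + 0.05 + 0.14 + 0.09 = 1.00.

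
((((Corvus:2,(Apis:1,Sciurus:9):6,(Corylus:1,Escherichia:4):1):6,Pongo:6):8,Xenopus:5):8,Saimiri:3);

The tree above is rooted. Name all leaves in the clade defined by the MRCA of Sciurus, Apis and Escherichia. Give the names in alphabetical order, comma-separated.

Apis, Corvus, Corylus, Escherichia, Sciurus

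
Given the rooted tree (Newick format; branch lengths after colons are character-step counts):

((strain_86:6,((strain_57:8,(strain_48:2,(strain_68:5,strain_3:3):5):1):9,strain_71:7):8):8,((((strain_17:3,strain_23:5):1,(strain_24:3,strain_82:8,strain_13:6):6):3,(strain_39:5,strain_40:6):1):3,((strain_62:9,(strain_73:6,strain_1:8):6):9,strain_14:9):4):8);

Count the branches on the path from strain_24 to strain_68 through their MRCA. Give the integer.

The MRCA of strain_24 and strain_68 is the root of the tree.
From strain_24 up to that node: 5 branches. From strain_68 up to the same node: 6 branches. Total: 5 + 6 = 11.

11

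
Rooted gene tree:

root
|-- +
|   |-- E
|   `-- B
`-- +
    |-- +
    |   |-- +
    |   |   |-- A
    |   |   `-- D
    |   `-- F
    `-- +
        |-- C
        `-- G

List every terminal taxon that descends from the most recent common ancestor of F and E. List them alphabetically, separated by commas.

Tracing F: it sits inside ((A,D),F).
Tracing E: it sits inside (E,B).
The smallest clade enclosing both is the whole tree (their MRCA is the root), so the answer is all 7 tips in alphabetical order.

A, B, C, D, E, F, G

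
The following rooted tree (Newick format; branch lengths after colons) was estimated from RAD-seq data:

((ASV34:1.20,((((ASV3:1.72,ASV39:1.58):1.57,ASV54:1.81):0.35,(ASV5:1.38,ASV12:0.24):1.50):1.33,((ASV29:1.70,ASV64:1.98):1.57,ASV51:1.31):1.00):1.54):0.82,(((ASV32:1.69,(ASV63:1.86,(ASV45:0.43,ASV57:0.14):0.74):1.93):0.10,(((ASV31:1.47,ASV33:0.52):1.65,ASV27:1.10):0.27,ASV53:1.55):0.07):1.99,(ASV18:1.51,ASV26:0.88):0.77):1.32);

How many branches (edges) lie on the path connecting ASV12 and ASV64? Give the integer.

The MRCA of ASV12 and ASV64 is the node subtending ((((ASV3,ASV39),ASV54),(ASV5,ASV12)),((ASV29,ASV64),ASV51)).
From ASV12 up to that node: 3 branches. From ASV64 up to the same node: 3 branches. Total: 3 + 3 = 6.

6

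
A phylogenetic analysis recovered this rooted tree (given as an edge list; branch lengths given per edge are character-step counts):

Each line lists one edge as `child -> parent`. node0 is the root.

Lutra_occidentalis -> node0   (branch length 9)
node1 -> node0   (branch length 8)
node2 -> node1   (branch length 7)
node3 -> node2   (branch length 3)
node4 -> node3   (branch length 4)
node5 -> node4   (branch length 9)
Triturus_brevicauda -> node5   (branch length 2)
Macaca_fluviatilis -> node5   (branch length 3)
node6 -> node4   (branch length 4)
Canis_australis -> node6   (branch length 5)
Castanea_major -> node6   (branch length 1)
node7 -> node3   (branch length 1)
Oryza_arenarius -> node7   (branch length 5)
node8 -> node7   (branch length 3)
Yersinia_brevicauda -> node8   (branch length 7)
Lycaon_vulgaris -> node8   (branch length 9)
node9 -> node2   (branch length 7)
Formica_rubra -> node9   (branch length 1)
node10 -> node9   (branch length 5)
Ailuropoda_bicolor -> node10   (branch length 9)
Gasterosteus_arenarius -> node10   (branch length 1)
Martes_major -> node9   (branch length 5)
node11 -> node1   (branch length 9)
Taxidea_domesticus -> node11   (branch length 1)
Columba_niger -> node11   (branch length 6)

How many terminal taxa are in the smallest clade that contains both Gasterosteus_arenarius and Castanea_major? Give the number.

11

The MRCA of Gasterosteus_arenarius and Castanea_major is the node subtending ((((Triturus_brevicauda,Macaca_fluviatilis),(Canis_australis,Castanea_major)),(Oryza_arenarius,(Yersinia_brevicauda,Lycaon_vulgaris))),(Formica_rubra,(Ailuropoda_bicolor,Gasterosteus_arenarius),Martes_major)).
That clade contains 11 terminal taxa: Ailuropoda_bicolor, Canis_australis, Castanea_major, Formica_rubra, Gasterosteus_arenarius, Lycaon_vulgaris, Macaca_fluviatilis, Martes_major, Oryza_arenarius, Triturus_brevicauda, Yersinia_brevicauda.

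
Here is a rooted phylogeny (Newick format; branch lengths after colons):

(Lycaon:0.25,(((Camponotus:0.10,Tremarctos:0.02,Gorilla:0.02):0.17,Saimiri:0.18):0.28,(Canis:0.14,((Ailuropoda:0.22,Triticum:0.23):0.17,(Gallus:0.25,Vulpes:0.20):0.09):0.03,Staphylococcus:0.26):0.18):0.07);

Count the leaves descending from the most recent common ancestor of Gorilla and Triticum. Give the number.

10

The MRCA of Gorilla and Triticum is the node subtending (((Camponotus,Tremarctos,Gorilla),Saimiri),(Canis,((Ailuropoda,Triticum),(Gallus,Vulpes)),Staphylococcus)).
That clade contains 10 terminal taxa: Ailuropoda, Camponotus, Canis, Gallus, Gorilla, Saimiri, Staphylococcus, Tremarctos, Triticum, Vulpes.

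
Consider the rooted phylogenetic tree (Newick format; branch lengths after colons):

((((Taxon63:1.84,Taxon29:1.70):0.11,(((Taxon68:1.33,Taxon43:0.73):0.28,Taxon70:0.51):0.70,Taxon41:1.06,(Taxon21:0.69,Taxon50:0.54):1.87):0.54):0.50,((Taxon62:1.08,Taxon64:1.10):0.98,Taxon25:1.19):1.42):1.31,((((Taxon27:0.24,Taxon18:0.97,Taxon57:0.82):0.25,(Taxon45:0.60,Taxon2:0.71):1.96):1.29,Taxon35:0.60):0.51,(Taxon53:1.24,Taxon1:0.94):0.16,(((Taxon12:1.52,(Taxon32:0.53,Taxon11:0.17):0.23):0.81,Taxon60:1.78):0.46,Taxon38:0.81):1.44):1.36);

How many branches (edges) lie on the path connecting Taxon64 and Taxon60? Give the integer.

The MRCA of Taxon64 and Taxon60 is the root of the tree.
From Taxon64 up to that node: 4 branches. From Taxon60 up to the same node: 4 branches. Total: 4 + 4 = 8.

8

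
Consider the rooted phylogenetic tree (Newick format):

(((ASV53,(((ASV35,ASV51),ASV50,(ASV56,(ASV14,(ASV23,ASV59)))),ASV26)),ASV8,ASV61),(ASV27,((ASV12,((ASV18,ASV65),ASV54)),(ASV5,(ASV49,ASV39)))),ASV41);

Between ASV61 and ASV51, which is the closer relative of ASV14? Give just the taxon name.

ASV51

The MRCA of ASV14 and ASV51 subtends ((ASV35,ASV51),ASV50,(ASV56,(ASV14,(ASV23,ASV59)))) (7 taxa).
The MRCA of ASV14 and ASV61 subtends ((ASV53,(((ASV35,ASV51),ASV50,(ASV56,(ASV14,(ASV23,ASV59)))),ASV26)),ASV8,ASV61) (11 taxa).
The first is nested inside the second, so ASV14 shares a more recent common ancestor with ASV51.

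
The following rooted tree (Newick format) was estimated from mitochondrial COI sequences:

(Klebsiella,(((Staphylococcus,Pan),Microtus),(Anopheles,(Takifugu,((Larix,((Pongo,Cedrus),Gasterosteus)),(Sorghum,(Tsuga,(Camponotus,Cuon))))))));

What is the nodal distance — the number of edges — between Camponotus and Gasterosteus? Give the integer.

The MRCA of Camponotus and Gasterosteus is the node subtending ((Larix,((Pongo,Cedrus),Gasterosteus)),(Sorghum,(Tsuga,(Camponotus,Cuon)))).
From Camponotus up to that node: 4 branches. From Gasterosteus up to the same node: 3 branches. Total: 4 + 3 = 7.

7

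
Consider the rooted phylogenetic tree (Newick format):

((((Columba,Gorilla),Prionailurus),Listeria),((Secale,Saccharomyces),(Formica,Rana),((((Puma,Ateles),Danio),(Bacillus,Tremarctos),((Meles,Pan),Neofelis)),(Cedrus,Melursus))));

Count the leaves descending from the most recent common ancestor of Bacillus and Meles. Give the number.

The MRCA of Bacillus and Meles is the node subtending (((Puma,Ateles),Danio),(Bacillus,Tremarctos),((Meles,Pan),Neofelis)).
That clade contains 8 terminal taxa: Ateles, Bacillus, Danio, Meles, Neofelis, Pan, Puma, Tremarctos.

8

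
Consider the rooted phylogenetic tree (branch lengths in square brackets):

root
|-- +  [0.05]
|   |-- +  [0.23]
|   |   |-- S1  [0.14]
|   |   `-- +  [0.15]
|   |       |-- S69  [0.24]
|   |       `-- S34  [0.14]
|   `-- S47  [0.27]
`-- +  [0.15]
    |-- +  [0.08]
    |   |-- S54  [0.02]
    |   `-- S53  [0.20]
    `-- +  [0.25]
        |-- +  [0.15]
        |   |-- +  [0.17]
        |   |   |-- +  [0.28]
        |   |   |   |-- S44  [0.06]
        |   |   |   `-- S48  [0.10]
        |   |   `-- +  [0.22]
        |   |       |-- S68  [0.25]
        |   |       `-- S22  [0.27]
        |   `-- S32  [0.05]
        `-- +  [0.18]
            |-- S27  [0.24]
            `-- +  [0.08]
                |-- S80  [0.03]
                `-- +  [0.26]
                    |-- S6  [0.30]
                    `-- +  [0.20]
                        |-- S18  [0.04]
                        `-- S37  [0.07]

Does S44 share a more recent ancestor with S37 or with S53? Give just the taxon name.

The MRCA of S44 and S37 subtends ((((S44,S48),(S68,S22)),S32),(S27,(S80,(S6,(S18,S37))))) (10 taxa).
The MRCA of S44 and S53 subtends ((S54,S53),((((S44,S48),(S68,S22)),S32),(S27,(S80,(S6,(S18,S37)))))) (12 taxa).
The first is nested inside the second, so S44 shares a more recent common ancestor with S37.

S37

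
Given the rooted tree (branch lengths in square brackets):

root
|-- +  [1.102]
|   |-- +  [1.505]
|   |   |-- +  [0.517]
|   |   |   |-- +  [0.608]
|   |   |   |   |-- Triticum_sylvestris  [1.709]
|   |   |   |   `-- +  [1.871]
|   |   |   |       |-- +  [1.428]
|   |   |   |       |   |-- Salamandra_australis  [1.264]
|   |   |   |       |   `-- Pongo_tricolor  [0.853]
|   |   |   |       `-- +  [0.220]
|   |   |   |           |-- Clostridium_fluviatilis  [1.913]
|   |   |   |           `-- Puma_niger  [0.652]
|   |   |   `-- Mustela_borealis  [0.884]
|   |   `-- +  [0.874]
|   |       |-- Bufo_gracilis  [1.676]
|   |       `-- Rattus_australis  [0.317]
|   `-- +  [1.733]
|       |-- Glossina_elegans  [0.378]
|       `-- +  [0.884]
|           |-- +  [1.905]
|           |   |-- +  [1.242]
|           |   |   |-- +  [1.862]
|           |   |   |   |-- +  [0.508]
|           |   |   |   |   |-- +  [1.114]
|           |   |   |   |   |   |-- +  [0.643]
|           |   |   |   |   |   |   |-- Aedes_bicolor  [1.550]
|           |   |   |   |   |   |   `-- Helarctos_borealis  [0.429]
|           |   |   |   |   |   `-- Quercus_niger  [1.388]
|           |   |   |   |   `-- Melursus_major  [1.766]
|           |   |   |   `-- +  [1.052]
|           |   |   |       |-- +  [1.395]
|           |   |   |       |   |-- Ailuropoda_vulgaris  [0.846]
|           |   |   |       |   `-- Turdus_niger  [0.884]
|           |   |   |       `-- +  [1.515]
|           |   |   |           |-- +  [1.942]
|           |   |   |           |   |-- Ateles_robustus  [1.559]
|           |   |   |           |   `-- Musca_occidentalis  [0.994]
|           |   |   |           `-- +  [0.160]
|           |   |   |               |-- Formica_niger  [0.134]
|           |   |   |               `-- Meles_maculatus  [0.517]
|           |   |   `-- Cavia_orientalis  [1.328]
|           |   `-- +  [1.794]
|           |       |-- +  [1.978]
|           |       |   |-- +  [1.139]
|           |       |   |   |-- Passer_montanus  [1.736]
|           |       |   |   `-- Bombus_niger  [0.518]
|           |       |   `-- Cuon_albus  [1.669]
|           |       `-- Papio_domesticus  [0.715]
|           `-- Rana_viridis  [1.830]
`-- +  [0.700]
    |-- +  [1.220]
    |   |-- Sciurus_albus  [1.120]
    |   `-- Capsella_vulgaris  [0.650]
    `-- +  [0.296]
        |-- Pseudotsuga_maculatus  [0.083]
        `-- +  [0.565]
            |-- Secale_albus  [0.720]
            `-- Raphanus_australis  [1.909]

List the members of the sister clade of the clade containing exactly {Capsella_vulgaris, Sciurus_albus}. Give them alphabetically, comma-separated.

Pseudotsuga_maculatus, Raphanus_australis, Secale_albus

The clade containing exactly {Capsella_vulgaris, Sciurus_albus} attaches to the tree at the node subtending ((Sciurus_albus,Capsella_vulgaris),(Pseudotsuga_maculatus,(Secale_albus,Raphanus_australis))).
The other lineage descending from that same node — the sister group — is (Pseudotsuga_maculatus,(Secale_albus,Raphanus_australis)); its 3 tips in alphabetical order are the answer.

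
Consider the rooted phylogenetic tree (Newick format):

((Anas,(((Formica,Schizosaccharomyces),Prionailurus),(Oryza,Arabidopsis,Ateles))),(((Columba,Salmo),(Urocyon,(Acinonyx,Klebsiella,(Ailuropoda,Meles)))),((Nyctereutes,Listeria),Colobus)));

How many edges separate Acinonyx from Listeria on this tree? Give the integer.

The MRCA of Acinonyx and Listeria is the node subtending (((Columba,Salmo),(Urocyon,(Acinonyx,Klebsiella,(Ailuropoda,Meles)))),((Nyctereutes,Listeria),Colobus)).
From Acinonyx up to that node: 4 branches. From Listeria up to the same node: 3 branches. Total: 4 + 3 = 7.

7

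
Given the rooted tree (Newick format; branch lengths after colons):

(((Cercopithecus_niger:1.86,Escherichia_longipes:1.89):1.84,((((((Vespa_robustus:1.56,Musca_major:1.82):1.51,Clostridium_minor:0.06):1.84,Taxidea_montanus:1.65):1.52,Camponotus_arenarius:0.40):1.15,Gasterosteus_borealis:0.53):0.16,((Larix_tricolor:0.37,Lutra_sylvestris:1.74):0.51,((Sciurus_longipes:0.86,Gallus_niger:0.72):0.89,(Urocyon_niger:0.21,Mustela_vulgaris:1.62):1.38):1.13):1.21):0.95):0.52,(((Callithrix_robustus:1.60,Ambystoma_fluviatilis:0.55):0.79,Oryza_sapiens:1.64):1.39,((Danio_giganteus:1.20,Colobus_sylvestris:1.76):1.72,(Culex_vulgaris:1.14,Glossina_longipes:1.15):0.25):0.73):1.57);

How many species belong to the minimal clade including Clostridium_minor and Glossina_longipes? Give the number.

21

The MRCA of Clostridium_minor and Glossina_longipes is the root, so the clade is the entire tree.
That clade contains 21 terminal taxa: Ambystoma_fluviatilis, Callithrix_robustus, Camponotus_arenarius, Cercopithecus_niger, Clostridium_minor, Colobus_sylvestris, Culex_vulgaris, Danio_giganteus, Escherichia_longipes, Gallus_niger, Gasterosteus_borealis, Glossina_longipes, Larix_tricolor, Lutra_sylvestris, Musca_major, Mustela_vulgaris, Oryza_sapiens, Sciurus_longipes, Taxidea_montanus, Urocyon_niger, Vespa_robustus.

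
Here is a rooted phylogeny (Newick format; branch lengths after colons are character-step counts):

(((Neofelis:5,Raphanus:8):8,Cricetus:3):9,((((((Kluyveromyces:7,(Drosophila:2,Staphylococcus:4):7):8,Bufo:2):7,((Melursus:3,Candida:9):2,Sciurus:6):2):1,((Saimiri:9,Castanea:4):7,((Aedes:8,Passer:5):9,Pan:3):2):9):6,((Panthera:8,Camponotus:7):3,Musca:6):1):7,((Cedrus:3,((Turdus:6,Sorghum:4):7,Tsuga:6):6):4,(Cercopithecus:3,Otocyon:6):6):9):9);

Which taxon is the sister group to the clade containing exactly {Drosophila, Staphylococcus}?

Kluyveromyces

The clade containing exactly {Drosophila, Staphylococcus} attaches to the tree at the node subtending (Kluyveromyces,(Drosophila,Staphylococcus)).
The other lineage descending from that same node — the sister group — is the single tip Kluyveromyces.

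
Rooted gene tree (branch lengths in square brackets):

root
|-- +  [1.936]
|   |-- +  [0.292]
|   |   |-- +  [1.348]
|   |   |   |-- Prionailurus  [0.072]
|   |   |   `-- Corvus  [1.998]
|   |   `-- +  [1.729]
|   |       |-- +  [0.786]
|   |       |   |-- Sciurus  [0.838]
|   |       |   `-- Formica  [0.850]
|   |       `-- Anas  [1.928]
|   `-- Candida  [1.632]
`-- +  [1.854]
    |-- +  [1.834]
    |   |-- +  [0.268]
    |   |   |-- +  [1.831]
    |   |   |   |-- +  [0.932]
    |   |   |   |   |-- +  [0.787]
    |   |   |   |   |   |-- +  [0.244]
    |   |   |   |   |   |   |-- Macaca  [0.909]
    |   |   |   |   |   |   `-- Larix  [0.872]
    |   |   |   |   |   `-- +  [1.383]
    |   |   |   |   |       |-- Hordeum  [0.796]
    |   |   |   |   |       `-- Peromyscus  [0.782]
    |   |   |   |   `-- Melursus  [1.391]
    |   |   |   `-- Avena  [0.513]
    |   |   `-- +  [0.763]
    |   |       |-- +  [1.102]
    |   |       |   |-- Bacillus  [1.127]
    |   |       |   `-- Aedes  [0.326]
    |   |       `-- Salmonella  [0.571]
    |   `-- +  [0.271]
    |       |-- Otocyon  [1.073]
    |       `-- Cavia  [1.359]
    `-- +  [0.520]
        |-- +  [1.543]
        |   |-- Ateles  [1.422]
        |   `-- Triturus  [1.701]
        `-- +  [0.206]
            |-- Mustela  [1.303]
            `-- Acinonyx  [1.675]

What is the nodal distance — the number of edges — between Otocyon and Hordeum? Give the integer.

The MRCA of Otocyon and Hordeum is the node subtending ((((((Macaca,Larix),(Hordeum,Peromyscus)),Melursus),Avena),((Bacillus,Aedes),Salmonella)),(Otocyon,Cavia)).
From Otocyon up to that node: 2 branches. From Hordeum up to the same node: 6 branches. Total: 2 + 6 = 8.

8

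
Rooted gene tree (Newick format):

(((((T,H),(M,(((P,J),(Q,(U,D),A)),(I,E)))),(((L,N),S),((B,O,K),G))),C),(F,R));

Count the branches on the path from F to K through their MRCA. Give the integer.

8

The MRCA of F and K is the root of the tree.
From F up to that node: 2 branches. From K up to the same node: 6 branches. Total: 2 + 6 = 8.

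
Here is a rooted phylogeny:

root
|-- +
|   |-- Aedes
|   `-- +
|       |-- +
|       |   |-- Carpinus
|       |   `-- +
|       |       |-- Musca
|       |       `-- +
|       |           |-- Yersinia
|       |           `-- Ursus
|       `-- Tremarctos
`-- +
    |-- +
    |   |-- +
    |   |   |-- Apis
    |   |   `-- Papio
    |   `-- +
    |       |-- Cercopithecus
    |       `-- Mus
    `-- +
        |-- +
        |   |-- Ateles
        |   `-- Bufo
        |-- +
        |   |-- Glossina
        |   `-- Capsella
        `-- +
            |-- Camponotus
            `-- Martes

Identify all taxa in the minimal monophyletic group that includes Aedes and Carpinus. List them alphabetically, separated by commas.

Tracing Aedes: it sits inside (Aedes,((Carpinus,(Musca,(Yersinia,Ursus))),Tremarctos)).
Tracing Carpinus: it sits inside (Carpinus,(Musca,(Yersinia,Ursus))).
The smallest clade enclosing both is (Aedes,((Carpinus,(Musca,(Yersinia,Ursus))),Tremarctos)); the answer is its 6 terminal taxa in alphabetical order.

Aedes, Carpinus, Musca, Tremarctos, Ursus, Yersinia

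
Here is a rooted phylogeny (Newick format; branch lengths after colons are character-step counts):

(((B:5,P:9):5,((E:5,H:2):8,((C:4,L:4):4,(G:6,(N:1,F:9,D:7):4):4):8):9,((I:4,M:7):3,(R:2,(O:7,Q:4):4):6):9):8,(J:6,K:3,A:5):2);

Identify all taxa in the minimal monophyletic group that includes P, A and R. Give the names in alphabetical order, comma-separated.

A, B, C, D, E, F, G, H, I, J, K, L, M, N, O, P, Q, R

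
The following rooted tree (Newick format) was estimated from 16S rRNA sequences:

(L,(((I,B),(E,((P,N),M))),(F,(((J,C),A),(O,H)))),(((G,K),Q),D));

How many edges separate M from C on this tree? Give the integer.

9

The MRCA of M and C is the node subtending (((I,B),(E,((P,N),M))),(F,(((J,C),A),(O,H)))).
From M up to that node: 4 branches. From C up to the same node: 5 branches. Total: 4 + 5 = 9.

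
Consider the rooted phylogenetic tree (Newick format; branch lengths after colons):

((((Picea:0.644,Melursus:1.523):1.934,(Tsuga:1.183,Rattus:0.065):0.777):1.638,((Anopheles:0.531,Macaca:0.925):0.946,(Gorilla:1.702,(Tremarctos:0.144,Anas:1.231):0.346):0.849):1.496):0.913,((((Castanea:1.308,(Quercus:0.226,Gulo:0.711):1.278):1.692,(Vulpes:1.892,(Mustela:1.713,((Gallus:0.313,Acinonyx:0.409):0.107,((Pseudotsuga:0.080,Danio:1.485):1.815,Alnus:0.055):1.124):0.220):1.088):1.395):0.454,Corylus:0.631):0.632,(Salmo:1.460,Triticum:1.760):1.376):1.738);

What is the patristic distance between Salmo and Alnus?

The path runs Salmo → … → MRCA → … → Alnus; the MRCA is the node subtending ((((Castanea,(Quercus,Gulo)),(Vulpes,(Mustela,((Gallus,Acinonyx),((Pseudotsuga,Danio),Alnus))))),Corylus),(Salmo,Triticum)).
Branch lengths along that path: 1.460 + 1.376 + 0.632 + 0.454 + 1.395 + 1.088 + 0.220 + 1.124 + 0.055 = 7.804.

7.804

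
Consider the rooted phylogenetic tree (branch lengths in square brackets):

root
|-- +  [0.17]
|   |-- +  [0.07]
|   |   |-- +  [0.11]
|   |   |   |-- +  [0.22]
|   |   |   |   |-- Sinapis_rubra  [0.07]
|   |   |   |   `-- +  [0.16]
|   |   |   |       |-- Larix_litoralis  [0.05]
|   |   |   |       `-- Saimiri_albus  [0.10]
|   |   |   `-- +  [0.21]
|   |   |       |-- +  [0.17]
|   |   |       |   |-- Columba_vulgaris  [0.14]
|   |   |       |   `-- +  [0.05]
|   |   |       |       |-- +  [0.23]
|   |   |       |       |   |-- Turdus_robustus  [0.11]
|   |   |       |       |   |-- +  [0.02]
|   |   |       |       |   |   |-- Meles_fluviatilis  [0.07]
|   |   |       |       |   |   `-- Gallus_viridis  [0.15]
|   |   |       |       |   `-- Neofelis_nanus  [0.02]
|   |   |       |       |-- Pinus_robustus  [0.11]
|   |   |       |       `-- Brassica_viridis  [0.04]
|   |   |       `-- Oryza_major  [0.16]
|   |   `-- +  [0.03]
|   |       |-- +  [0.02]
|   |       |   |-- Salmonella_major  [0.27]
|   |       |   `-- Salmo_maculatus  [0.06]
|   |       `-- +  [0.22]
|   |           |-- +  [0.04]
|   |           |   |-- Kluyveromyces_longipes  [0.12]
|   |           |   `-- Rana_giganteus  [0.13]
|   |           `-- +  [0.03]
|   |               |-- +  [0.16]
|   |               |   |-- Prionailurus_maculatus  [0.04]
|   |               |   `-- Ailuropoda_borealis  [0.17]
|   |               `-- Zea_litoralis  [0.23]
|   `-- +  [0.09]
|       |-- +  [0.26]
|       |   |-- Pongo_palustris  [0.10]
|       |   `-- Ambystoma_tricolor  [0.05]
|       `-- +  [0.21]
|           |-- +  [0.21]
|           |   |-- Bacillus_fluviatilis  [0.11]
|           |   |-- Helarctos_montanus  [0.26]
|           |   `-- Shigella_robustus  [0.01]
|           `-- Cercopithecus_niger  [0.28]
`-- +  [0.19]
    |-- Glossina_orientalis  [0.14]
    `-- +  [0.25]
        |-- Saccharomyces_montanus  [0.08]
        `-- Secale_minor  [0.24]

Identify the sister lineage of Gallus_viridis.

Meles_fluviatilis

Gallus_viridis attaches to the tree at the node subtending (Meles_fluviatilis,Gallus_viridis).
The other lineage descending from that same node — the sister group — is the single tip Meles_fluviatilis.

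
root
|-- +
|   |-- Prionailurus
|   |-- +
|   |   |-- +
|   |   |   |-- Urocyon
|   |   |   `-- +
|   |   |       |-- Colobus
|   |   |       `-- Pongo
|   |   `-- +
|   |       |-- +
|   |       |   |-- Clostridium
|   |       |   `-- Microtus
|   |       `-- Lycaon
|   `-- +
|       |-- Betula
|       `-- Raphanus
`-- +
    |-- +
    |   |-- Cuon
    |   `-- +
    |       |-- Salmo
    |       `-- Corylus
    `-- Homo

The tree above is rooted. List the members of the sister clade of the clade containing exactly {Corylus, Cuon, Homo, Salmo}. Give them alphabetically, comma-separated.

Betula, Clostridium, Colobus, Lycaon, Microtus, Pongo, Prionailurus, Raphanus, Urocyon

The clade containing exactly {Corylus, Cuon, Homo, Salmo} attaches directly to the root of the tree.
The other lineage descending from that same node — the sister group — is (Prionailurus,((Urocyon,(Colobus,Pongo)),((Clostridium,Microtus),Lycaon)),(Betula,Raphanus)); its 9 tips in alphabetical order are the answer.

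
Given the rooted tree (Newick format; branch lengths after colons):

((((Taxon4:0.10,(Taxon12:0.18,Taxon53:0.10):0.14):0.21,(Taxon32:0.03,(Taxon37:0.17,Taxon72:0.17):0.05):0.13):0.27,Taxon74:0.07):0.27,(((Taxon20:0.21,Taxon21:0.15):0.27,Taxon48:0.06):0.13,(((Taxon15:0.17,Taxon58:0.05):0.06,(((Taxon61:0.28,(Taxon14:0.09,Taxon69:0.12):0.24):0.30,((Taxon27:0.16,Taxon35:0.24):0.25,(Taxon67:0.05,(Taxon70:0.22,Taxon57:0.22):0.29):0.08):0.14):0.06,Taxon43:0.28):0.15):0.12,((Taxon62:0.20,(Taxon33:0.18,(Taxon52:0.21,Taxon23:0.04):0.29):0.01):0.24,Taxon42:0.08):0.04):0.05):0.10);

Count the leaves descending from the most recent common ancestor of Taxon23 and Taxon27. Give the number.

The MRCA of Taxon23 and Taxon27 is the node subtending (((Taxon15,Taxon58),(((Taxon61,(Taxon14,Taxon69)),((Taxon27,Taxon35),(Taxon67,(Taxon70,Taxon57)))),Taxon43)),((Taxon62,(Taxon33,(Taxon52,Taxon23))),Taxon42)).
That clade contains 16 terminal taxa: Taxon14, Taxon15, Taxon23, Taxon27, Taxon33, Taxon35, Taxon42, Taxon43, Taxon52, Taxon57, Taxon58, Taxon61, Taxon62, Taxon67, Taxon69, Taxon70.

16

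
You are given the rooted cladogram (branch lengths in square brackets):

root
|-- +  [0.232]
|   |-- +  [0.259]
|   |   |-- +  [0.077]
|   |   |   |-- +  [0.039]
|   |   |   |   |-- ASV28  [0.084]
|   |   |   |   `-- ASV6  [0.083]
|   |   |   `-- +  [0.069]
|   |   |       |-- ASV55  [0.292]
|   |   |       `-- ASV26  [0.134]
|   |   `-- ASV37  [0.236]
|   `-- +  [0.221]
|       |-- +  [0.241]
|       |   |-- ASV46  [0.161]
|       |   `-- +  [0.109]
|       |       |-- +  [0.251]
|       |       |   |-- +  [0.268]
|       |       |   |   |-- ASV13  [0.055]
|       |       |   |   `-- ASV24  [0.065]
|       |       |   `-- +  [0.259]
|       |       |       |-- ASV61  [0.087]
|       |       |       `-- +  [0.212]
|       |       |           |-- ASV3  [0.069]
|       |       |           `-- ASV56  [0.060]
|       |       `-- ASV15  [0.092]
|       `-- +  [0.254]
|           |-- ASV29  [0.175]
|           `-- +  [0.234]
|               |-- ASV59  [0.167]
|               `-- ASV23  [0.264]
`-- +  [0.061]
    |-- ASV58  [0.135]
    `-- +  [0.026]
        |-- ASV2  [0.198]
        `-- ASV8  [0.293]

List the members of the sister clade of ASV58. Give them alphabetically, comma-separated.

ASV2, ASV8

ASV58 attaches to the tree at the node subtending (ASV58,(ASV2,ASV8)).
The other lineage descending from that same node — the sister group — is (ASV2,ASV8); its 2 tips in alphabetical order are the answer.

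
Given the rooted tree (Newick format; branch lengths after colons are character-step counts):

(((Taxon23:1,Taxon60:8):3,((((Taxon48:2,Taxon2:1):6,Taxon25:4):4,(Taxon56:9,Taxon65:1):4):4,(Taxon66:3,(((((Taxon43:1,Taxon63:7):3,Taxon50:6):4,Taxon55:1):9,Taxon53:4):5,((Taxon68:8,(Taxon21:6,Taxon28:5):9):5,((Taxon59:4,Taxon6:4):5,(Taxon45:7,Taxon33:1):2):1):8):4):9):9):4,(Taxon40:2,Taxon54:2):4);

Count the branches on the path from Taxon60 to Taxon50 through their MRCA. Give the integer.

9

The MRCA of Taxon60 and Taxon50 is the node subtending ((Taxon23,Taxon60),((((Taxon48,Taxon2),Taxon25),(Taxon56,Taxon65)),(Taxon66,(((((Taxon43,Taxon63),Taxon50),Taxon55),Taxon53),((Taxon68,(Taxon21,Taxon28)),((Taxon59,Taxon6),(Taxon45,Taxon33))))))).
From Taxon60 up to that node: 2 branches. From Taxon50 up to the same node: 7 branches. Total: 2 + 7 = 9.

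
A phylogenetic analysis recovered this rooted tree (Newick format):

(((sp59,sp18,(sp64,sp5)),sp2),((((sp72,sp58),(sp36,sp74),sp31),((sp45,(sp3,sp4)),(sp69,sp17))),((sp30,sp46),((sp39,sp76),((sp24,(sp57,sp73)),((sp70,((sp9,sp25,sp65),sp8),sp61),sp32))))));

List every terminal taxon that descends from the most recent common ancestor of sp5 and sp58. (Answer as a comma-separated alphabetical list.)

Tracing sp5: it sits inside (sp64,sp5).
Tracing sp58: it sits inside (sp72,sp58).
The smallest clade enclosing both is the whole tree (their MRCA is the root), so the answer is all 29 tips in alphabetical order.

sp17, sp18, sp2, sp24, sp25, sp3, sp30, sp31, sp32, sp36, sp39, sp4, sp45, sp46, sp5, sp57, sp58, sp59, sp61, sp64, sp65, sp69, sp70, sp72, sp73, sp74, sp76, sp8, sp9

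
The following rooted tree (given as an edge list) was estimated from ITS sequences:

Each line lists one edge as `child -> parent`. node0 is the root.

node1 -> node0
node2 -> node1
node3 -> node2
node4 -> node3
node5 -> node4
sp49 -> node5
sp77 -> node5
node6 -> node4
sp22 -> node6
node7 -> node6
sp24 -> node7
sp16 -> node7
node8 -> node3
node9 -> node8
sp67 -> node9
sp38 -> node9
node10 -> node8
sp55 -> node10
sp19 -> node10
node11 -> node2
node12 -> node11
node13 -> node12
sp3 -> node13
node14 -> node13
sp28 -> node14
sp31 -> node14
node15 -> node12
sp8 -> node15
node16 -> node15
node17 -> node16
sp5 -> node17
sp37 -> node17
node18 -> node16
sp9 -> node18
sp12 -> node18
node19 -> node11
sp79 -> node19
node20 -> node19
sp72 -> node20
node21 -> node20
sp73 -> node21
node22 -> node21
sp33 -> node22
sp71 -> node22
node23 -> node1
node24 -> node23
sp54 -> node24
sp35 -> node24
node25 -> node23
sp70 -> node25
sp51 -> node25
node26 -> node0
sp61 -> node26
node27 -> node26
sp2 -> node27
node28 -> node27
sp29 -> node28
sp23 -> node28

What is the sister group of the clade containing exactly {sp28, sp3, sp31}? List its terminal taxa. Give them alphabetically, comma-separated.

The clade containing exactly {sp28, sp3, sp31} attaches to the tree at the node subtending ((sp3,(sp28,sp31)),(sp8,((sp5,sp37),(sp9,sp12)))).
The other lineage descending from that same node — the sister group — is (sp8,((sp5,sp37),(sp9,sp12))); its 5 tips in alphabetical order are the answer.

sp12, sp37, sp5, sp8, sp9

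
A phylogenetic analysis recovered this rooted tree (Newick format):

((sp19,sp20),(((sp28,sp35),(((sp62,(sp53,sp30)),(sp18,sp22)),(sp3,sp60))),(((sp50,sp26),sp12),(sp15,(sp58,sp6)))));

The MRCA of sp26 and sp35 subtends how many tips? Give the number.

The MRCA of sp26 and sp35 is the node subtending (((sp28,sp35),(((sp62,(sp53,sp30)),(sp18,sp22)),(sp3,sp60))),(((sp50,sp26),sp12),(sp15,(sp58,sp6)))).
That clade contains 15 terminal taxa: sp12, sp15, sp18, sp22, sp26, sp28, sp3, sp30, sp35, sp50, sp53, sp58, sp6, sp60, sp62.

15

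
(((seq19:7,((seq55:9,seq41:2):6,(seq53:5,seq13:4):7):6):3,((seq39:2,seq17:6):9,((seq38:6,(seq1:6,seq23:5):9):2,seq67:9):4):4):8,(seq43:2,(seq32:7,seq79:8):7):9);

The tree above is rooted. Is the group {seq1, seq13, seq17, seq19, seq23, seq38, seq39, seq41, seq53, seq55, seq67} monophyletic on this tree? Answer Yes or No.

The most recent common ancestor of these taxa subtends ((seq19,((seq55,seq41),(seq53,seq13))),((seq39,seq17),((seq38,(seq1,seq23)),seq67))).
That clade has exactly 11 tips — every listed taxon and nothing else — so the group is monophyletic.

Yes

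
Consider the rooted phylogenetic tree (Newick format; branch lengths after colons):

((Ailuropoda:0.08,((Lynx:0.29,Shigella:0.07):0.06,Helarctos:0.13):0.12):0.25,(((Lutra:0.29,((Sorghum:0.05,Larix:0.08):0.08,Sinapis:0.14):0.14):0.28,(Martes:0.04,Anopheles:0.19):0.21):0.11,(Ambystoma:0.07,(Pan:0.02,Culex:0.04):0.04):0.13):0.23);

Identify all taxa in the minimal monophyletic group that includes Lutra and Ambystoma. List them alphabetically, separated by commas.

Tracing Lutra: it sits inside (Lutra,((Sorghum,Larix),Sinapis)).
Tracing Ambystoma: it sits inside (Ambystoma,(Pan,Culex)).
The smallest clade enclosing both is (((Lutra,((Sorghum,Larix),Sinapis)),(Martes,Anopheles)),(Ambystoma,(Pan,Culex))); the answer is its 9 terminal taxa in alphabetical order.

Ambystoma, Anopheles, Culex, Larix, Lutra, Martes, Pan, Sinapis, Sorghum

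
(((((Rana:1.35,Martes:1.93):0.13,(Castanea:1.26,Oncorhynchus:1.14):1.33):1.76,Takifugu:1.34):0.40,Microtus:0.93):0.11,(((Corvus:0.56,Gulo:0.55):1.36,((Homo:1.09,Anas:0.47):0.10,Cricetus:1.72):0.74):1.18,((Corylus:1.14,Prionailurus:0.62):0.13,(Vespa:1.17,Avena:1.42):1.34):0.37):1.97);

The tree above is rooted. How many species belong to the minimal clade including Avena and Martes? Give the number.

15

The MRCA of Avena and Martes is the root, so the clade is the entire tree.
That clade contains 15 terminal taxa: Anas, Avena, Castanea, Corvus, Corylus, Cricetus, Gulo, Homo, Martes, Microtus, Oncorhynchus, Prionailurus, Rana, Takifugu, Vespa.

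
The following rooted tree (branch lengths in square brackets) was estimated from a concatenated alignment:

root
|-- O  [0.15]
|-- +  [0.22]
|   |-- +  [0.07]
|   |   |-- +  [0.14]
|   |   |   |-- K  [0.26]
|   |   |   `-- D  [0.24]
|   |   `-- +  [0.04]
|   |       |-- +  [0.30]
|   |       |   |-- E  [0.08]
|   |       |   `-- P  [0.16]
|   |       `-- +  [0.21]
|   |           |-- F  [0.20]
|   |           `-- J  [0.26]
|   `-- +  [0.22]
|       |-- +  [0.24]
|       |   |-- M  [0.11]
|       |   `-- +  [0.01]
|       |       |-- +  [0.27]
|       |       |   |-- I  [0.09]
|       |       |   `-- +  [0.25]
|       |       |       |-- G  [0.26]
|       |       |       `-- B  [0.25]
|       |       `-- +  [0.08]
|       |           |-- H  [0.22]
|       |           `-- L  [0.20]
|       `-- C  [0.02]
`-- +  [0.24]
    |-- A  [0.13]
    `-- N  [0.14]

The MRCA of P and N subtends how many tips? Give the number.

The MRCA of P and N is the root, so the clade is the entire tree.
That clade contains 16 terminal taxa: A, B, C, D, E, F, G, H, I, J, K, L, M, N, O, P.

16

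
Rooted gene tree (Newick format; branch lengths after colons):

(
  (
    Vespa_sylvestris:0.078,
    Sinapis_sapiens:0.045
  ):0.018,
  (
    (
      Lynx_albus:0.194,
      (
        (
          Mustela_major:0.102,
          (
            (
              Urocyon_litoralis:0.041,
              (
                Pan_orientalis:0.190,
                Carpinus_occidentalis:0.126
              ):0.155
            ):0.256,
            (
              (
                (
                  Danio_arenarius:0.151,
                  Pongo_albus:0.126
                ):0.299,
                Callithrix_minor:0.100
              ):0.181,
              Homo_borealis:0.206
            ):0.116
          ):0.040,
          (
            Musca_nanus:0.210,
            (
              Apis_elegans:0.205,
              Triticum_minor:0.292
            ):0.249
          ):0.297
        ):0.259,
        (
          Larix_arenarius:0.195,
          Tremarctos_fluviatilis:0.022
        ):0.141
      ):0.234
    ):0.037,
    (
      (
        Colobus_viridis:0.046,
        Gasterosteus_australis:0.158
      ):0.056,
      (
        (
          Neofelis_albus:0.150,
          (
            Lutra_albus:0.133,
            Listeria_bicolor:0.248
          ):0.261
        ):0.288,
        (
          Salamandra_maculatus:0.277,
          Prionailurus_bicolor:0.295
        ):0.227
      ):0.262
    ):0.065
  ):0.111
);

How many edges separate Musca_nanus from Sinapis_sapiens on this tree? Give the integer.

The MRCA of Musca_nanus and Sinapis_sapiens is the root of the tree.
From Musca_nanus up to that node: 6 branches. From Sinapis_sapiens up to the same node: 2 branches. Total: 6 + 2 = 8.

8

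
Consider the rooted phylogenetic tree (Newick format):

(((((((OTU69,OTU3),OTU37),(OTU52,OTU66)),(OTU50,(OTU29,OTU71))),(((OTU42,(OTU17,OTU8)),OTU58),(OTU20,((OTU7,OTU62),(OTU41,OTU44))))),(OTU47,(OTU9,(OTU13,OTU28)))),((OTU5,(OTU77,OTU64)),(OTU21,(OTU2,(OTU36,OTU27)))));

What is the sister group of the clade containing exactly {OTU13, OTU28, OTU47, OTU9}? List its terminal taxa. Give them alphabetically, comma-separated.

The clade containing exactly {OTU13, OTU28, OTU47, OTU9} attaches to the tree at the node subtending ((((((OTU69,OTU3),OTU37),(OTU52,OTU66)),(OTU50,(OTU29,OTU71))),(((OTU42,(OTU17,OTU8)),OTU58),(OTU20,((OTU7,OTU62),(OTU41,OTU44))))),(OTU47,(OTU9,(OTU13,OTU28)))).
The other lineage descending from that same node — the sister group — is (((((OTU69,OTU3),OTU37),(OTU52,OTU66)),(OTU50,(OTU29,OTU71))),(((OTU42,(OTU17,OTU8)),OTU58),(OTU20,((OTU7,OTU62),(OTU41,OTU44))))); its 17 tips in alphabetical order are the answer.

OTU17, OTU20, OTU29, OTU3, OTU37, OTU41, OTU42, OTU44, OTU50, OTU52, OTU58, OTU62, OTU66, OTU69, OTU7, OTU71, OTU8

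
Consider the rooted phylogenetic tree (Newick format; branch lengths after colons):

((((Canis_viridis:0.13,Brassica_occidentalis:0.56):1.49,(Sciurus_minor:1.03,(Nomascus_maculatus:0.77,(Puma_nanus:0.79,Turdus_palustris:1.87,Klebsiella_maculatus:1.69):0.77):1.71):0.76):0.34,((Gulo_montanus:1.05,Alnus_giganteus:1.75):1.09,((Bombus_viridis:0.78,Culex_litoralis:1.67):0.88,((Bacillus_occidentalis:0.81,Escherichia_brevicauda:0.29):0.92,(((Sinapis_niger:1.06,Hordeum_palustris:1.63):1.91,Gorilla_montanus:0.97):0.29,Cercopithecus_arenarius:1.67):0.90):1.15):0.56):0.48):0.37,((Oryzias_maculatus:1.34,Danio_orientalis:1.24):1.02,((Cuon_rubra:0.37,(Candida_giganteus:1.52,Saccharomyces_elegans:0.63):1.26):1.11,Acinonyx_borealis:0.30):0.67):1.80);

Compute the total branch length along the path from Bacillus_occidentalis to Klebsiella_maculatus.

9.19

The path runs Bacillus_occidentalis → … → MRCA → … → Klebsiella_maculatus; the MRCA is the node subtending (((Canis_viridis,Brassica_occidentalis),(Sciurus_minor,(Nomascus_maculatus,(Puma_nanus,Turdus_palustris,Klebsiella_maculatus)))),((Gulo_montanus,Alnus_giganteus),((Bombus_viridis,Culex_litoralis),((Bacillus_occidentalis,Escherichia_brevicauda),(((Sinapis_niger,Hordeum_palustris),Gorilla_montanus),Cercopithecus_arenarius))))).
Branch lengths along that path: 0.81 + 0.92 + 1.15 + 0.56 + 0.48 + 0.34 + 0.76 + 1.71 + 0.77 + 1.69 = 9.19.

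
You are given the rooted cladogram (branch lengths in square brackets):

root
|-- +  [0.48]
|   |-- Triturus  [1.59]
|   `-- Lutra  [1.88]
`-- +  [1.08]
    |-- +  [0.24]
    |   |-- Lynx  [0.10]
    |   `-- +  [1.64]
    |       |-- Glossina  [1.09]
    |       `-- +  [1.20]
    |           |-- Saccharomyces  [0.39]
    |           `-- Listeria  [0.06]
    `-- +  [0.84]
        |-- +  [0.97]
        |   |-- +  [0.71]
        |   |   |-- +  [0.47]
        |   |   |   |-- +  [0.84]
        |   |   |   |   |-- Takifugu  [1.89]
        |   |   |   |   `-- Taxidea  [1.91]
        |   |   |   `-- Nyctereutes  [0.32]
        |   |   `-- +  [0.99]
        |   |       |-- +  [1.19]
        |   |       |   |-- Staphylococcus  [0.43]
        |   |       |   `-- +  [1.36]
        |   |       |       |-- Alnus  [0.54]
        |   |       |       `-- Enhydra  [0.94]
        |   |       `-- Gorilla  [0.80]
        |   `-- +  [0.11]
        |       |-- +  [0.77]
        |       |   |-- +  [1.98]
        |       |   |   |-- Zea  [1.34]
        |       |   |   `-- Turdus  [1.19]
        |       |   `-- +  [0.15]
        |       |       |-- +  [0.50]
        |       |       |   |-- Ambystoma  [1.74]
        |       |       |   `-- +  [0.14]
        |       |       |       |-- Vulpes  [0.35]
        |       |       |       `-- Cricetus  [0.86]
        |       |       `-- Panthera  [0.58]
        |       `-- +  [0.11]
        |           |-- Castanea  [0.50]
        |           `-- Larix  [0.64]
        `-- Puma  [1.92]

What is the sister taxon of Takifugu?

Takifugu attaches to the tree at the node subtending (Takifugu,Taxidea).
The other lineage descending from that same node — the sister group — is the single tip Taxidea.

Taxidea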